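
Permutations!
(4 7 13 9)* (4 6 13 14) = (4 7 14)(6 13 9) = [0, 1, 2, 3, 7, 5, 13, 14, 8, 6, 10, 11, 12, 9, 4]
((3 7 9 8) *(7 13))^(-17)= (3 9 13 8 7)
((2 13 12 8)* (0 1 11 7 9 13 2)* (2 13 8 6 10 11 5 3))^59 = (0 6 1 10 5 11 3 7 2 9 13 8 12) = ((0 1 5 3 2 13 12 6 10 11 7 9 8))^59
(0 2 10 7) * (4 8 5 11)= (0 2 10 7)(4 8 5 11)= [2, 1, 10, 3, 8, 11, 6, 0, 5, 9, 7, 4]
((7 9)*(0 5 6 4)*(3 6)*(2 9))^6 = (9)(0 5 3 6 4)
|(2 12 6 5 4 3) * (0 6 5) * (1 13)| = 10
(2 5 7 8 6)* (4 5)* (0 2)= [2, 1, 4, 3, 5, 7, 0, 8, 6]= (0 2 4 5 7 8 6)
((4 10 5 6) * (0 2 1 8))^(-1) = ((0 2 1 8)(4 10 5 6))^(-1) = (0 8 1 2)(4 6 5 10)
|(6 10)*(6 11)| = 3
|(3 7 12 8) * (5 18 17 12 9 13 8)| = |(3 7 9 13 8)(5 18 17 12)| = 20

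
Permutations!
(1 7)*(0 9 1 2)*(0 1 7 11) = (0 9 7 2 1 11) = [9, 11, 1, 3, 4, 5, 6, 2, 8, 7, 10, 0]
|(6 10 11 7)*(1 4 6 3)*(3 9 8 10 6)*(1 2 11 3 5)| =|(1 4 5)(2 11 7 9 8 10 3)| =21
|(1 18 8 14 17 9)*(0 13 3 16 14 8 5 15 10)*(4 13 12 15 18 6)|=36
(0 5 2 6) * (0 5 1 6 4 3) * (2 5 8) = (0 1 6 8 2 4 3) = [1, 6, 4, 0, 3, 5, 8, 7, 2]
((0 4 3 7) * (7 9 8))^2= (0 3 8)(4 9 7)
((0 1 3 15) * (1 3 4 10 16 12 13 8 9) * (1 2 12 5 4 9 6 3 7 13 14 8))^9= (0 6 12 1)(2 13 15 8)(3 14 9 7)(4 10 16 5)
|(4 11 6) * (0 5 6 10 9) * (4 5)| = 10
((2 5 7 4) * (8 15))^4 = (15)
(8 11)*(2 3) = (2 3)(8 11) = [0, 1, 3, 2, 4, 5, 6, 7, 11, 9, 10, 8]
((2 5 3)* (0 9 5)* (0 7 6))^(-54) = (0 5 2 6 9 3 7)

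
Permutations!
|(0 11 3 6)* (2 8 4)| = |(0 11 3 6)(2 8 4)| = 12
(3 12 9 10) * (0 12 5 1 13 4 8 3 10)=[12, 13, 2, 5, 8, 1, 6, 7, 3, 0, 10, 11, 9, 4]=(0 12 9)(1 13 4 8 3 5)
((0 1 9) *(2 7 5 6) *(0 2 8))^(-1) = (0 8 6 5 7 2 9 1)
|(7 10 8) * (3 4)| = 6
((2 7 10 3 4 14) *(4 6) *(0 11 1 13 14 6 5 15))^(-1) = (0 15 5 3 10 7 2 14 13 1 11)(4 6) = ((0 11 1 13 14 2 7 10 3 5 15)(4 6))^(-1)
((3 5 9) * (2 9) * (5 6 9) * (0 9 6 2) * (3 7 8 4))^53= (0 3 7 5 4 9 2 8)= ((0 9 7 8 4 3 2 5))^53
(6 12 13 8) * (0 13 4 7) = (0 13 8 6 12 4 7) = [13, 1, 2, 3, 7, 5, 12, 0, 6, 9, 10, 11, 4, 8]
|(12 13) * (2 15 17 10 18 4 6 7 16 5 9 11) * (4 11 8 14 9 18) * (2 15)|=30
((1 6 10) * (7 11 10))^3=((1 6 7 11 10))^3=(1 11 6 10 7)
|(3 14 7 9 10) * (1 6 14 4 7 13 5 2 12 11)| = |(1 6 14 13 5 2 12 11)(3 4 7 9 10)| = 40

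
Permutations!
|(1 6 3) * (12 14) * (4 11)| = 6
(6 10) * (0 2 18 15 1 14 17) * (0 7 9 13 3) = (0 2 18 15 1 14 17 7 9 13 3)(6 10) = [2, 14, 18, 0, 4, 5, 10, 9, 8, 13, 6, 11, 12, 3, 17, 1, 16, 7, 15]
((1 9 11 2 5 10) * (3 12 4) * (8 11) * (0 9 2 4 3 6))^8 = (12)(0 8 4)(6 9 11)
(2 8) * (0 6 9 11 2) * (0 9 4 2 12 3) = [6, 1, 8, 0, 2, 5, 4, 7, 9, 11, 10, 12, 3] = (0 6 4 2 8 9 11 12 3)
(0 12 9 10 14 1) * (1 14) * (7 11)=(14)(0 12 9 10 1)(7 11)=[12, 0, 2, 3, 4, 5, 6, 11, 8, 10, 1, 7, 9, 13, 14]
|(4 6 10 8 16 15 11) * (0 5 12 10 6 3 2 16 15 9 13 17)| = |(0 5 12 10 8 15 11 4 3 2 16 9 13 17)| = 14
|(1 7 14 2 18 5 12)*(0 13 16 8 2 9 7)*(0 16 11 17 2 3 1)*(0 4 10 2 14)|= |(0 13 11 17 14 9 7)(1 16 8 3)(2 18 5 12 4 10)|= 84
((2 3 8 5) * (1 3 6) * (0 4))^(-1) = ((0 4)(1 3 8 5 2 6))^(-1) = (0 4)(1 6 2 5 8 3)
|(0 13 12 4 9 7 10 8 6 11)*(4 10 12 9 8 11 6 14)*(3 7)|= 24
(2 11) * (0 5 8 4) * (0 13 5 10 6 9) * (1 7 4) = (0 10 6 9)(1 7 4 13 5 8)(2 11) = [10, 7, 11, 3, 13, 8, 9, 4, 1, 0, 6, 2, 12, 5]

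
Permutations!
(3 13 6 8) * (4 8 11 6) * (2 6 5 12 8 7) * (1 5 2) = (1 5 12 8 3 13 4 7)(2 6 11) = [0, 5, 6, 13, 7, 12, 11, 1, 3, 9, 10, 2, 8, 4]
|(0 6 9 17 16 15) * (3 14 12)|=|(0 6 9 17 16 15)(3 14 12)|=6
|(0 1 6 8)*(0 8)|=|(8)(0 1 6)|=3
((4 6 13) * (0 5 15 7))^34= (0 15)(4 6 13)(5 7)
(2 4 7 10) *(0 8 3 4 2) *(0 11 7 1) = (0 8 3 4 1)(7 10 11) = [8, 0, 2, 4, 1, 5, 6, 10, 3, 9, 11, 7]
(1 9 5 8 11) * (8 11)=(1 9 5 11)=[0, 9, 2, 3, 4, 11, 6, 7, 8, 5, 10, 1]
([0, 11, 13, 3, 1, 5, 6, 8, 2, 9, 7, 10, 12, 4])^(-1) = (1 4 13 2 8 7 10 11)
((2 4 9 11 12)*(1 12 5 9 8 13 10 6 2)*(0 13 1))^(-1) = (0 12 1 8 4 2 6 10 13)(5 11 9)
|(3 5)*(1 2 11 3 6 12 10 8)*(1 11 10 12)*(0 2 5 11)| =12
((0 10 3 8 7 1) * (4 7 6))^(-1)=(0 1 7 4 6 8 3 10)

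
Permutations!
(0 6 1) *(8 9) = [6, 0, 2, 3, 4, 5, 1, 7, 9, 8] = (0 6 1)(8 9)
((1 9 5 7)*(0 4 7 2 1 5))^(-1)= (0 9 1 2 5 7 4)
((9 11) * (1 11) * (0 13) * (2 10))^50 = (13)(1 9 11)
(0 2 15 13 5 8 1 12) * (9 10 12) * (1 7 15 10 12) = (0 2 10 1 9 12)(5 8 7 15 13) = [2, 9, 10, 3, 4, 8, 6, 15, 7, 12, 1, 11, 0, 5, 14, 13]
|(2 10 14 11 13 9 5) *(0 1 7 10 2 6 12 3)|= 12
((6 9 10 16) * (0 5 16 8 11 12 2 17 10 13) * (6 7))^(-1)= ((0 5 16 7 6 9 13)(2 17 10 8 11 12))^(-1)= (0 13 9 6 7 16 5)(2 12 11 8 10 17)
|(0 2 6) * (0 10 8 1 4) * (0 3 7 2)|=|(1 4 3 7 2 6 10 8)|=8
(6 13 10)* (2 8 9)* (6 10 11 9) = [0, 1, 8, 3, 4, 5, 13, 7, 6, 2, 10, 9, 12, 11] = (2 8 6 13 11 9)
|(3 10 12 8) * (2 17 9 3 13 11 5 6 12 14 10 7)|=30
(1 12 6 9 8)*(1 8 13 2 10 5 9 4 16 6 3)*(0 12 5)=[12, 5, 10, 1, 16, 9, 4, 7, 8, 13, 0, 11, 3, 2, 14, 15, 6]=(0 12 3 1 5 9 13 2 10)(4 16 6)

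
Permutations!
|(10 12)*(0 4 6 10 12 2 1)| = |(12)(0 4 6 10 2 1)| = 6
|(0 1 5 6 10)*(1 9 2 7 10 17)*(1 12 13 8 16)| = |(0 9 2 7 10)(1 5 6 17 12 13 8 16)| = 40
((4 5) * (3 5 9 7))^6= ((3 5 4 9 7))^6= (3 5 4 9 7)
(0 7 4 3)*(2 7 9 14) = (0 9 14 2 7 4 3) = [9, 1, 7, 0, 3, 5, 6, 4, 8, 14, 10, 11, 12, 13, 2]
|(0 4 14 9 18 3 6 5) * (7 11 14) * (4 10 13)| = 12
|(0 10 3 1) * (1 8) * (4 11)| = |(0 10 3 8 1)(4 11)| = 10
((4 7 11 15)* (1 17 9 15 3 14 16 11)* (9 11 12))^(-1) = ((1 17 11 3 14 16 12 9 15 4 7))^(-1) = (1 7 4 15 9 12 16 14 3 11 17)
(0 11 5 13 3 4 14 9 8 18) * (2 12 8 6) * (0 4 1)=[11, 0, 12, 1, 14, 13, 2, 7, 18, 6, 10, 5, 8, 3, 9, 15, 16, 17, 4]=(0 11 5 13 3 1)(2 12 8 18 4 14 9 6)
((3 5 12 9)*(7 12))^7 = (3 7 9 5 12)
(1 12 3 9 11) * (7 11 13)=(1 12 3 9 13 7 11)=[0, 12, 2, 9, 4, 5, 6, 11, 8, 13, 10, 1, 3, 7]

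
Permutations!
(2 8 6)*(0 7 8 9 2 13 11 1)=(0 7 8 6 13 11 1)(2 9)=[7, 0, 9, 3, 4, 5, 13, 8, 6, 2, 10, 1, 12, 11]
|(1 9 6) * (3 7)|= 6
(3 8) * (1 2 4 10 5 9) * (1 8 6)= (1 2 4 10 5 9 8 3 6)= [0, 2, 4, 6, 10, 9, 1, 7, 3, 8, 5]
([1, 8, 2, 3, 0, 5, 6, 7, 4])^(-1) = (0 4 8 1)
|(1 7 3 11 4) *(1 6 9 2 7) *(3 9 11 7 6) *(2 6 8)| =|(2 8)(3 7 9 6 11 4)| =6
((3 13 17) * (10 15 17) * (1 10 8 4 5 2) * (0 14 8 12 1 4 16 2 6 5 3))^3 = (0 16 3 1 17 8 4 12 15 14 2 13 10)(5 6)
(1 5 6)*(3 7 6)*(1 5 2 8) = (1 2 8)(3 7 6 5) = [0, 2, 8, 7, 4, 3, 5, 6, 1]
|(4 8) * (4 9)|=|(4 8 9)|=3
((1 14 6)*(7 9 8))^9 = ((1 14 6)(7 9 8))^9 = (14)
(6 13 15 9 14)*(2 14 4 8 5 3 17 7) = [0, 1, 14, 17, 8, 3, 13, 2, 5, 4, 10, 11, 12, 15, 6, 9, 16, 7] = (2 14 6 13 15 9 4 8 5 3 17 7)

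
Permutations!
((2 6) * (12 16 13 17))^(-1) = (2 6)(12 17 13 16)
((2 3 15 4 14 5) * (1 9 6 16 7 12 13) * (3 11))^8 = ((1 9 6 16 7 12 13)(2 11 3 15 4 14 5))^8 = (1 9 6 16 7 12 13)(2 11 3 15 4 14 5)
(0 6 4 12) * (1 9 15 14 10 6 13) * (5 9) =(0 13 1 5 9 15 14 10 6 4 12) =[13, 5, 2, 3, 12, 9, 4, 7, 8, 15, 6, 11, 0, 1, 10, 14]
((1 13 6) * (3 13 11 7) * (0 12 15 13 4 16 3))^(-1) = ((0 12 15 13 6 1 11 7)(3 4 16))^(-1) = (0 7 11 1 6 13 15 12)(3 16 4)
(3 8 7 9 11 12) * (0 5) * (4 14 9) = (0 5)(3 8 7 4 14 9 11 12) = [5, 1, 2, 8, 14, 0, 6, 4, 7, 11, 10, 12, 3, 13, 9]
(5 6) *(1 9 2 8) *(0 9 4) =(0 9 2 8 1 4)(5 6) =[9, 4, 8, 3, 0, 6, 5, 7, 1, 2]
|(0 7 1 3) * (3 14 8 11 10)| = |(0 7 1 14 8 11 10 3)| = 8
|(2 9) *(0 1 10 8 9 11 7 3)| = |(0 1 10 8 9 2 11 7 3)| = 9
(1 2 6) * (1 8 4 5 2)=(2 6 8 4 5)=[0, 1, 6, 3, 5, 2, 8, 7, 4]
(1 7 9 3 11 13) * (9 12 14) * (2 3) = (1 7 12 14 9 2 3 11 13) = [0, 7, 3, 11, 4, 5, 6, 12, 8, 2, 10, 13, 14, 1, 9]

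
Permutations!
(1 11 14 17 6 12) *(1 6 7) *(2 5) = [0, 11, 5, 3, 4, 2, 12, 1, 8, 9, 10, 14, 6, 13, 17, 15, 16, 7] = (1 11 14 17 7)(2 5)(6 12)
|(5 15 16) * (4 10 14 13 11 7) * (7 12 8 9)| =9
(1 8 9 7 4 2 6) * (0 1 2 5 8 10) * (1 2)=(0 2 6 1 10)(4 5 8 9 7)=[2, 10, 6, 3, 5, 8, 1, 4, 9, 7, 0]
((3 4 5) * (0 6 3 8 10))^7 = (10)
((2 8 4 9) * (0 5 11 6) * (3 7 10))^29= ((0 5 11 6)(2 8 4 9)(3 7 10))^29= (0 5 11 6)(2 8 4 9)(3 10 7)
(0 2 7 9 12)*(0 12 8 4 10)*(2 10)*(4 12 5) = [10, 1, 7, 3, 2, 4, 6, 9, 12, 8, 0, 11, 5] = (0 10)(2 7 9 8 12 5 4)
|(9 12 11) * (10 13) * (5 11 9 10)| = 4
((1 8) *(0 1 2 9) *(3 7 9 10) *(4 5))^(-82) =(0 7 10 8)(1 9 3 2)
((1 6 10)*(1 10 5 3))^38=(10)(1 5)(3 6)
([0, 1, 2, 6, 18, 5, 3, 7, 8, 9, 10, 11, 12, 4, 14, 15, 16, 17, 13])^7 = (3 6)(4 18 13)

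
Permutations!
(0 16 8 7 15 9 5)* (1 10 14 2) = (0 16 8 7 15 9 5)(1 10 14 2) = [16, 10, 1, 3, 4, 0, 6, 15, 7, 5, 14, 11, 12, 13, 2, 9, 8]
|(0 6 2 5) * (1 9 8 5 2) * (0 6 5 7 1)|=12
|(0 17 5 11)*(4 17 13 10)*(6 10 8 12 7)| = 11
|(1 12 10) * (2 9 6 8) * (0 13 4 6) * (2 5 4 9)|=|(0 13 9)(1 12 10)(4 6 8 5)|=12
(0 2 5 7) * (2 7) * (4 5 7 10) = (0 10 4 5 2 7) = [10, 1, 7, 3, 5, 2, 6, 0, 8, 9, 4]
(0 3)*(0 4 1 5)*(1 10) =(0 3 4 10 1 5) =[3, 5, 2, 4, 10, 0, 6, 7, 8, 9, 1]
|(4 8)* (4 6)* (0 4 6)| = |(0 4 8)| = 3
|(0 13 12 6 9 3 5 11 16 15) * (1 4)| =|(0 13 12 6 9 3 5 11 16 15)(1 4)| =10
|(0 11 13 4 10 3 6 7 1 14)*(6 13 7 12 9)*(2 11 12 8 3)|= |(0 12 9 6 8 3 13 4 10 2 11 7 1 14)|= 14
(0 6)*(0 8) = (0 6 8) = [6, 1, 2, 3, 4, 5, 8, 7, 0]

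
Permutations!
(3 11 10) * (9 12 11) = (3 9 12 11 10) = [0, 1, 2, 9, 4, 5, 6, 7, 8, 12, 3, 10, 11]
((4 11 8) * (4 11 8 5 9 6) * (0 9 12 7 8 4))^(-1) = ((0 9 6)(5 12 7 8 11))^(-1) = (0 6 9)(5 11 8 7 12)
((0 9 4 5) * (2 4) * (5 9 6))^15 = (9)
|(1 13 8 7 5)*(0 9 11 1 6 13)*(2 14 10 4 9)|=|(0 2 14 10 4 9 11 1)(5 6 13 8 7)|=40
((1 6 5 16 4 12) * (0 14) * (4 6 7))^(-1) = (0 14)(1 12 4 7)(5 6 16)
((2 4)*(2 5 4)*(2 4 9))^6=(2 5)(4 9)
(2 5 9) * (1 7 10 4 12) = (1 7 10 4 12)(2 5 9) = [0, 7, 5, 3, 12, 9, 6, 10, 8, 2, 4, 11, 1]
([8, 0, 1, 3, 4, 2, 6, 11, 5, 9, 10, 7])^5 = [0, 1, 2, 3, 4, 5, 6, 11, 8, 9, 10, 7]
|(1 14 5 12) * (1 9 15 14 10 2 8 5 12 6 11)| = |(1 10 2 8 5 6 11)(9 15 14 12)| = 28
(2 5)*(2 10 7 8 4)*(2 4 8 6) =(2 5 10 7 6) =[0, 1, 5, 3, 4, 10, 2, 6, 8, 9, 7]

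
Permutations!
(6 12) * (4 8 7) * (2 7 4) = (2 7)(4 8)(6 12) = [0, 1, 7, 3, 8, 5, 12, 2, 4, 9, 10, 11, 6]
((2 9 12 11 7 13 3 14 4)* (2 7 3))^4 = (2 3 13 11 7 12 4 9 14)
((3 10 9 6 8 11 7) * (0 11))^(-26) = (0 6 10 7)(3 11 8 9)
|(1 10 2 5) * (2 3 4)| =|(1 10 3 4 2 5)| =6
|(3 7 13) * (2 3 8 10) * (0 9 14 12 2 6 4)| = |(0 9 14 12 2 3 7 13 8 10 6 4)| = 12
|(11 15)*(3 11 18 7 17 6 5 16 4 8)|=11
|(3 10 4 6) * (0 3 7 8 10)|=10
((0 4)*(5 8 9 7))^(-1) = (0 4)(5 7 9 8)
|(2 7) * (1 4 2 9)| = 5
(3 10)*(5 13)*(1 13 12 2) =(1 13 5 12 2)(3 10) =[0, 13, 1, 10, 4, 12, 6, 7, 8, 9, 3, 11, 2, 5]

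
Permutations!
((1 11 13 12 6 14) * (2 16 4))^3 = (16)(1 12)(6 11)(13 14)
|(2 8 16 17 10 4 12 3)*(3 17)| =|(2 8 16 3)(4 12 17 10)| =4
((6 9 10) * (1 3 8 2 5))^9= ((1 3 8 2 5)(6 9 10))^9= (10)(1 5 2 8 3)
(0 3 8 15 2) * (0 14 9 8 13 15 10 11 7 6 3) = (2 14 9 8 10 11 7 6 3 13 15) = [0, 1, 14, 13, 4, 5, 3, 6, 10, 8, 11, 7, 12, 15, 9, 2]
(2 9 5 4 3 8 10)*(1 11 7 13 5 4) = [0, 11, 9, 8, 3, 1, 6, 13, 10, 4, 2, 7, 12, 5] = (1 11 7 13 5)(2 9 4 3 8 10)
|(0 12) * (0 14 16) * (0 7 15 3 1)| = 8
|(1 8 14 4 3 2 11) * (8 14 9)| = 6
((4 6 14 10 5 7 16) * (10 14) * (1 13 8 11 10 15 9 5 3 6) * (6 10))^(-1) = (1 4 16 7 5 9 15 6 11 8 13)(3 10)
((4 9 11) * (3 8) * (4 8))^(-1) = ((3 4 9 11 8))^(-1) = (3 8 11 9 4)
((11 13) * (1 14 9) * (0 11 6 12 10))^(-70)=((0 11 13 6 12 10)(1 14 9))^(-70)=(0 13 12)(1 9 14)(6 10 11)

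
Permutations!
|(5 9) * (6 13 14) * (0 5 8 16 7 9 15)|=12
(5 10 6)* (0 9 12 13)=(0 9 12 13)(5 10 6)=[9, 1, 2, 3, 4, 10, 5, 7, 8, 12, 6, 11, 13, 0]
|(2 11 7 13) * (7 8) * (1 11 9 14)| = |(1 11 8 7 13 2 9 14)| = 8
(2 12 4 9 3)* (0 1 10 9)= [1, 10, 12, 2, 0, 5, 6, 7, 8, 3, 9, 11, 4]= (0 1 10 9 3 2 12 4)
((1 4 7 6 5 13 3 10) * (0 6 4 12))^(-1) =(0 12 1 10 3 13 5 6)(4 7)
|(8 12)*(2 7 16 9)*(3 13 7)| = |(2 3 13 7 16 9)(8 12)| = 6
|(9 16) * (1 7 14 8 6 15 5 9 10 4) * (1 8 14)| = |(1 7)(4 8 6 15 5 9 16 10)| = 8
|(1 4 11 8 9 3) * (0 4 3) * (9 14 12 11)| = |(0 4 9)(1 3)(8 14 12 11)| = 12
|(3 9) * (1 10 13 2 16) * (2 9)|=7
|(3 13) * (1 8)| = 2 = |(1 8)(3 13)|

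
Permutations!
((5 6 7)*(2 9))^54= ((2 9)(5 6 7))^54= (9)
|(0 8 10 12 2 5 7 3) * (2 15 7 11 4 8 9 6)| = |(0 9 6 2 5 11 4 8 10 12 15 7 3)| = 13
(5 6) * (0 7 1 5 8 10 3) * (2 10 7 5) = [5, 2, 10, 0, 4, 6, 8, 1, 7, 9, 3] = (0 5 6 8 7 1 2 10 3)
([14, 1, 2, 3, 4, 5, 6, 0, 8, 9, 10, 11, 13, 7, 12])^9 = [7, 1, 2, 3, 4, 5, 6, 13, 8, 9, 10, 11, 14, 12, 0]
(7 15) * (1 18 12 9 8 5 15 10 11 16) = (1 18 12 9 8 5 15 7 10 11 16) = [0, 18, 2, 3, 4, 15, 6, 10, 5, 8, 11, 16, 9, 13, 14, 7, 1, 17, 12]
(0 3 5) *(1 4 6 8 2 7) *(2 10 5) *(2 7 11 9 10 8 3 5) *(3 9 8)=[5, 4, 11, 7, 6, 0, 9, 1, 3, 10, 2, 8]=(0 5)(1 4 6 9 10 2 11 8 3 7)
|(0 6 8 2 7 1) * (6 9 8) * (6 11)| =|(0 9 8 2 7 1)(6 11)| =6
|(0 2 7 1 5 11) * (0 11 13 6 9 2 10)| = 14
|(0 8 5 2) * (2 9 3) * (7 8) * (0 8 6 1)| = |(0 7 6 1)(2 8 5 9 3)| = 20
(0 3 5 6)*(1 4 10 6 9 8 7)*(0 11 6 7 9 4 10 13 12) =(0 3 5 4 13 12)(1 10 7)(6 11)(8 9) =[3, 10, 2, 5, 13, 4, 11, 1, 9, 8, 7, 6, 0, 12]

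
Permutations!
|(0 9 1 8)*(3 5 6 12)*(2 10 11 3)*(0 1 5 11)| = 14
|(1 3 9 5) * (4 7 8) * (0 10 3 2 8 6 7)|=|(0 10 3 9 5 1 2 8 4)(6 7)|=18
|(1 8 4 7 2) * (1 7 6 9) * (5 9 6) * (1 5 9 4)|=|(1 8)(2 7)(4 9 5)|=6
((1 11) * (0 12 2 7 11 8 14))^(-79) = (0 12 2 7 11 1 8 14) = ((0 12 2 7 11 1 8 14))^(-79)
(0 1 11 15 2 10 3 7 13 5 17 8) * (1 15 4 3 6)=[15, 11, 10, 7, 3, 17, 1, 13, 0, 9, 6, 4, 12, 5, 14, 2, 16, 8]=(0 15 2 10 6 1 11 4 3 7 13 5 17 8)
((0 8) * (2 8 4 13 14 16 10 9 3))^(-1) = (0 8 2 3 9 10 16 14 13 4)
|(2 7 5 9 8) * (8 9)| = 4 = |(9)(2 7 5 8)|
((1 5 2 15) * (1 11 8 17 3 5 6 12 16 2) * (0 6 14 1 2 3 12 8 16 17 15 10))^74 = ((0 6 8 15 11 16 3 5 2 10)(1 14)(12 17))^74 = (17)(0 11 2 8 3)(5 6 16 10 15)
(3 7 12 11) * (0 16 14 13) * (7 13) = (0 16 14 7 12 11 3 13) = [16, 1, 2, 13, 4, 5, 6, 12, 8, 9, 10, 3, 11, 0, 7, 15, 14]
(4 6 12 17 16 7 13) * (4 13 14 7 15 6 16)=(4 16 15 6 12 17)(7 14)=[0, 1, 2, 3, 16, 5, 12, 14, 8, 9, 10, 11, 17, 13, 7, 6, 15, 4]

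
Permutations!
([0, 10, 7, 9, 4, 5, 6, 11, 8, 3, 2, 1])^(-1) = [0, 11, 10, 9, 4, 5, 6, 2, 8, 3, 1, 7]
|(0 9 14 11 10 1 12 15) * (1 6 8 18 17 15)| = |(0 9 14 11 10 6 8 18 17 15)(1 12)| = 10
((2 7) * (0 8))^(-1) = ((0 8)(2 7))^(-1) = (0 8)(2 7)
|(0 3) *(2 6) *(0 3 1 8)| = 6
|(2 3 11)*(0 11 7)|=|(0 11 2 3 7)|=5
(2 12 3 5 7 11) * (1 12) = (1 12 3 5 7 11 2) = [0, 12, 1, 5, 4, 7, 6, 11, 8, 9, 10, 2, 3]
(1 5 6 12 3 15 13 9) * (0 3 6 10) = (0 3 15 13 9 1 5 10)(6 12) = [3, 5, 2, 15, 4, 10, 12, 7, 8, 1, 0, 11, 6, 9, 14, 13]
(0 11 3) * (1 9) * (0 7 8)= (0 11 3 7 8)(1 9)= [11, 9, 2, 7, 4, 5, 6, 8, 0, 1, 10, 3]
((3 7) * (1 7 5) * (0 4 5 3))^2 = (0 5 7 4 1) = ((0 4 5 1 7))^2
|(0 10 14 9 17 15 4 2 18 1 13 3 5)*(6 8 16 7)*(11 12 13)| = 60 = |(0 10 14 9 17 15 4 2 18 1 11 12 13 3 5)(6 8 16 7)|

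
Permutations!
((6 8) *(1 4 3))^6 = (8)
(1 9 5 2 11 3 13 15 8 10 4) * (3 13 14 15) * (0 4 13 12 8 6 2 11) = (0 4 1 9 5 11 12 8 10 13 3 14 15 6 2) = [4, 9, 0, 14, 1, 11, 2, 7, 10, 5, 13, 12, 8, 3, 15, 6]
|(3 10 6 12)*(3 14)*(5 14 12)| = 5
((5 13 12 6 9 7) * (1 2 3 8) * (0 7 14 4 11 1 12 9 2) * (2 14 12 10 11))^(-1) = ((0 7 5 13 9 12 6 14 4 2 3 8 10 11 1))^(-1) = (0 1 11 10 8 3 2 4 14 6 12 9 13 5 7)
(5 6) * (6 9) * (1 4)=[0, 4, 2, 3, 1, 9, 5, 7, 8, 6]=(1 4)(5 9 6)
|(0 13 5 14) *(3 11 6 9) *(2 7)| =|(0 13 5 14)(2 7)(3 11 6 9)| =4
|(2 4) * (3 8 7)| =6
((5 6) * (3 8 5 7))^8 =((3 8 5 6 7))^8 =(3 6 8 7 5)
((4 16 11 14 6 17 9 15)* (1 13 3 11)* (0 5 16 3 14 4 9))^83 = (0 1 6 5 13 17 16 14)(3 4 11)(9 15)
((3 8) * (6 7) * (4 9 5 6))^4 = ((3 8)(4 9 5 6 7))^4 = (4 7 6 5 9)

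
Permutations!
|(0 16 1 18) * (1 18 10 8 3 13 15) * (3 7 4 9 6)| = |(0 16 18)(1 10 8 7 4 9 6 3 13 15)| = 30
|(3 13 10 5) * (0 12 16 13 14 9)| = 9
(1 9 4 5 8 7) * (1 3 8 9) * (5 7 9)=(3 8 9 4 7)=[0, 1, 2, 8, 7, 5, 6, 3, 9, 4]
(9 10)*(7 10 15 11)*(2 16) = (2 16)(7 10 9 15 11) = [0, 1, 16, 3, 4, 5, 6, 10, 8, 15, 9, 7, 12, 13, 14, 11, 2]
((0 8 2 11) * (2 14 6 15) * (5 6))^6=(0 2 6 14)(5 8 11 15)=((0 8 14 5 6 15 2 11))^6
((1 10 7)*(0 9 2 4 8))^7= ((0 9 2 4 8)(1 10 7))^7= (0 2 8 9 4)(1 10 7)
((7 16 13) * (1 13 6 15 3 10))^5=((1 13 7 16 6 15 3 10))^5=(1 15 7 10 6 13 3 16)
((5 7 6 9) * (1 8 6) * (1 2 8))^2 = (2 6 5)(7 8 9)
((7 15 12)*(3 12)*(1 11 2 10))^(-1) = (1 10 2 11)(3 15 7 12)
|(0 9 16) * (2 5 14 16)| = |(0 9 2 5 14 16)| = 6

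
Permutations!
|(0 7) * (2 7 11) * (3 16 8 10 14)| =|(0 11 2 7)(3 16 8 10 14)| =20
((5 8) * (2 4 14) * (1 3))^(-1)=((1 3)(2 4 14)(5 8))^(-1)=(1 3)(2 14 4)(5 8)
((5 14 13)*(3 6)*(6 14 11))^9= (3 5)(6 13)(11 14)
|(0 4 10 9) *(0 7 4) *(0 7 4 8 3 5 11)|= |(0 7 8 3 5 11)(4 10 9)|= 6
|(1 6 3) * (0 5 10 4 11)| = |(0 5 10 4 11)(1 6 3)| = 15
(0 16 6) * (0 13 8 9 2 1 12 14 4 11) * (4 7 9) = (0 16 6 13 8 4 11)(1 12 14 7 9 2) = [16, 12, 1, 3, 11, 5, 13, 9, 4, 2, 10, 0, 14, 8, 7, 15, 6]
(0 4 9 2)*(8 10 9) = (0 4 8 10 9 2) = [4, 1, 0, 3, 8, 5, 6, 7, 10, 2, 9]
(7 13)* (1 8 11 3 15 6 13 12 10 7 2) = (1 8 11 3 15 6 13 2)(7 12 10) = [0, 8, 1, 15, 4, 5, 13, 12, 11, 9, 7, 3, 10, 2, 14, 6]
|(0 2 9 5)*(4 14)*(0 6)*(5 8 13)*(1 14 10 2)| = 11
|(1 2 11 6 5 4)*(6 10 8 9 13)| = 10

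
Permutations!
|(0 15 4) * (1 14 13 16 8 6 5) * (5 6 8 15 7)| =9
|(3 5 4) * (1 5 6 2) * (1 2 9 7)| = 7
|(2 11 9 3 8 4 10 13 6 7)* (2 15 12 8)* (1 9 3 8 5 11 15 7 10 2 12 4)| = 12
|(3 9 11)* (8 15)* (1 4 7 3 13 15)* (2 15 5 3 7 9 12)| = 11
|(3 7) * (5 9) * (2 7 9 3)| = 6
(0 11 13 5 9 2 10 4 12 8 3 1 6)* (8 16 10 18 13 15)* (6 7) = (0 11 15 8 3 1 7 6)(2 18 13 5 9)(4 12 16 10) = [11, 7, 18, 1, 12, 9, 0, 6, 3, 2, 4, 15, 16, 5, 14, 8, 10, 17, 13]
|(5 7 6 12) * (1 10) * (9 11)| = 4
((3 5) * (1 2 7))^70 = ((1 2 7)(3 5))^70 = (1 2 7)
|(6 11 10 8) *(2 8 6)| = 6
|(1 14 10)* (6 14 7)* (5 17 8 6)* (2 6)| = 9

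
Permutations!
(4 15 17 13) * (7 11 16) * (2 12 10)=(2 12 10)(4 15 17 13)(7 11 16)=[0, 1, 12, 3, 15, 5, 6, 11, 8, 9, 2, 16, 10, 4, 14, 17, 7, 13]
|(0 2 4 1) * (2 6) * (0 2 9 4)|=6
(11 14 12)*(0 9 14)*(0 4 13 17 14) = (0 9)(4 13 17 14 12 11) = [9, 1, 2, 3, 13, 5, 6, 7, 8, 0, 10, 4, 11, 17, 12, 15, 16, 14]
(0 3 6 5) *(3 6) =(0 6 5) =[6, 1, 2, 3, 4, 0, 5]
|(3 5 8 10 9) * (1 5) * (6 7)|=|(1 5 8 10 9 3)(6 7)|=6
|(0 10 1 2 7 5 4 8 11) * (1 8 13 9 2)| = |(0 10 8 11)(2 7 5 4 13 9)| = 12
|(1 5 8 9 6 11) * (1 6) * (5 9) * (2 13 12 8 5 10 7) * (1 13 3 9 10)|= |(1 10 7 2 3 9 13 12 8)(6 11)|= 18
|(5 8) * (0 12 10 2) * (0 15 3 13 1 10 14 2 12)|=|(1 10 12 14 2 15 3 13)(5 8)|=8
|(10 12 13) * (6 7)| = |(6 7)(10 12 13)| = 6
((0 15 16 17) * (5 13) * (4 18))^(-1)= (0 17 16 15)(4 18)(5 13)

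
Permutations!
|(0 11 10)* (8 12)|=|(0 11 10)(8 12)|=6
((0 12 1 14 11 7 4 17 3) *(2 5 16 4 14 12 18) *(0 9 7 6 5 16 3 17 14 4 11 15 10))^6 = (0 5 15 11 4 2 9)(3 10 6 14 16 7 18) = ((0 18 2 16 11 6 5 3 9 7 4 14 15 10)(1 12))^6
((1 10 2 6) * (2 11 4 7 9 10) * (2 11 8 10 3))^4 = ((1 11 4 7 9 3 2 6)(8 10))^4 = (1 9)(2 4)(3 11)(6 7)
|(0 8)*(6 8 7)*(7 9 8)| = |(0 9 8)(6 7)| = 6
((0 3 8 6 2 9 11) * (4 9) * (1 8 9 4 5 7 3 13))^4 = (0 6 3 13 2 9 1 5 11 8 7)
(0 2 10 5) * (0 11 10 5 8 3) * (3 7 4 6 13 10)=[2, 1, 5, 0, 6, 11, 13, 4, 7, 9, 8, 3, 12, 10]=(0 2 5 11 3)(4 6 13 10 8 7)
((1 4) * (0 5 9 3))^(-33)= ((0 5 9 3)(1 4))^(-33)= (0 3 9 5)(1 4)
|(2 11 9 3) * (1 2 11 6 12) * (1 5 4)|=6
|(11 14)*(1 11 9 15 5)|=6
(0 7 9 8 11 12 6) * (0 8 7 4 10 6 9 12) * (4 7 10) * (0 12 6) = [7, 1, 2, 3, 4, 5, 8, 6, 11, 10, 0, 12, 9] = (0 7 6 8 11 12 9 10)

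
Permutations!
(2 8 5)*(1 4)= [0, 4, 8, 3, 1, 2, 6, 7, 5]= (1 4)(2 8 5)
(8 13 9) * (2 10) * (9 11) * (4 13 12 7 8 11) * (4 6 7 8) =(2 10)(4 13 6 7)(8 12)(9 11) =[0, 1, 10, 3, 13, 5, 7, 4, 12, 11, 2, 9, 8, 6]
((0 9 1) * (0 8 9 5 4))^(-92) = ((0 5 4)(1 8 9))^(-92) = (0 5 4)(1 8 9)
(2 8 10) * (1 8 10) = (1 8)(2 10) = [0, 8, 10, 3, 4, 5, 6, 7, 1, 9, 2]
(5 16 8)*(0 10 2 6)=(0 10 2 6)(5 16 8)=[10, 1, 6, 3, 4, 16, 0, 7, 5, 9, 2, 11, 12, 13, 14, 15, 8]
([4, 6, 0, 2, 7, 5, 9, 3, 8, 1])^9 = [2, 1, 3, 7, 0, 5, 6, 4, 8, 9]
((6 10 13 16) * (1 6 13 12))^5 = ((1 6 10 12)(13 16))^5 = (1 6 10 12)(13 16)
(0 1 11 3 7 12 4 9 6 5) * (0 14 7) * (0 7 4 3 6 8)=[1, 11, 2, 7, 9, 14, 5, 12, 0, 8, 10, 6, 3, 13, 4]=(0 1 11 6 5 14 4 9 8)(3 7 12)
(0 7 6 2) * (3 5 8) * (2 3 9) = (0 7 6 3 5 8 9 2) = [7, 1, 0, 5, 4, 8, 3, 6, 9, 2]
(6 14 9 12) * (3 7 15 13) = (3 7 15 13)(6 14 9 12) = [0, 1, 2, 7, 4, 5, 14, 15, 8, 12, 10, 11, 6, 3, 9, 13]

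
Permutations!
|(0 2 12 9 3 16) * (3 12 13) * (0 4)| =6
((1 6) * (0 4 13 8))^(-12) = (13)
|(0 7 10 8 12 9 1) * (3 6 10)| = 9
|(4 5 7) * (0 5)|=|(0 5 7 4)|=4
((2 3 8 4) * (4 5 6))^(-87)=(2 5)(3 6)(4 8)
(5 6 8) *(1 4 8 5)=(1 4 8)(5 6)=[0, 4, 2, 3, 8, 6, 5, 7, 1]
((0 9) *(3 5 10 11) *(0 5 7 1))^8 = ((0 9 5 10 11 3 7 1))^8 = (11)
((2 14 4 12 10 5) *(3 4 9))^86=(2 10 4 9)(3 14 5 12)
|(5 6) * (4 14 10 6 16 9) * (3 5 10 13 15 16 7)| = 6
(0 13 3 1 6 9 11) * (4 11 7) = [13, 6, 2, 1, 11, 5, 9, 4, 8, 7, 10, 0, 12, 3] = (0 13 3 1 6 9 7 4 11)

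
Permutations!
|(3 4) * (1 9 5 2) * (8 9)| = 10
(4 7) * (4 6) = (4 7 6) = [0, 1, 2, 3, 7, 5, 4, 6]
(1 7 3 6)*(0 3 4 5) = [3, 7, 2, 6, 5, 0, 1, 4] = (0 3 6 1 7 4 5)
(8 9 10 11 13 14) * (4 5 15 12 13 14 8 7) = [0, 1, 2, 3, 5, 15, 6, 4, 9, 10, 11, 14, 13, 8, 7, 12] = (4 5 15 12 13 8 9 10 11 14 7)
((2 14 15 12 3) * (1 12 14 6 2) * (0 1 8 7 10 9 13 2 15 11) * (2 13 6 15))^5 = (0 7 15 12 9 11 8 2 1 10 14 3 6)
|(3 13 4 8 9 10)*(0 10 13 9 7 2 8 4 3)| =6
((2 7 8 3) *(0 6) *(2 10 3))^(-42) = (10)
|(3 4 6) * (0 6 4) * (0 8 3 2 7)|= 4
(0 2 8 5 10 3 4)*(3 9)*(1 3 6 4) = (0 2 8 5 10 9 6 4)(1 3) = [2, 3, 8, 1, 0, 10, 4, 7, 5, 6, 9]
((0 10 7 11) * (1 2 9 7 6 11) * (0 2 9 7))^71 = (0 9 1 7 2 11 6 10)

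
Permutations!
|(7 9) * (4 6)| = |(4 6)(7 9)| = 2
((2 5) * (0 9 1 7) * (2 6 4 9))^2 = (0 5 4 1)(2 6 9 7)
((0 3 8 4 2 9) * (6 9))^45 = (0 4 9 8 6 3 2) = ((0 3 8 4 2 6 9))^45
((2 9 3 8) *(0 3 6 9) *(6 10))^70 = ((0 3 8 2)(6 9 10))^70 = (0 8)(2 3)(6 9 10)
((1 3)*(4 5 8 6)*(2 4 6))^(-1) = ((1 3)(2 4 5 8))^(-1) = (1 3)(2 8 5 4)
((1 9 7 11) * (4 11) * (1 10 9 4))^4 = ((1 4 11 10 9 7))^4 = (1 9 11)(4 7 10)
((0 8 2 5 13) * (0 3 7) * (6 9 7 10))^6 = (0 10 2 9 13)(3 8 6 5 7)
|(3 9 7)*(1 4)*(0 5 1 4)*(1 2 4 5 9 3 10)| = 15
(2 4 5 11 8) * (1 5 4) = (1 5 11 8 2) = [0, 5, 1, 3, 4, 11, 6, 7, 2, 9, 10, 8]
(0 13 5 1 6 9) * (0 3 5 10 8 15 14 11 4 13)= (1 6 9 3 5)(4 13 10 8 15 14 11)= [0, 6, 2, 5, 13, 1, 9, 7, 15, 3, 8, 4, 12, 10, 11, 14]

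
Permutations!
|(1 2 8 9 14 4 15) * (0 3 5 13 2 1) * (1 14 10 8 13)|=|(0 3 5 1 14 4 15)(2 13)(8 9 10)|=42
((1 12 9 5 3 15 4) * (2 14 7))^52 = ((1 12 9 5 3 15 4)(2 14 7))^52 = (1 5 4 9 15 12 3)(2 14 7)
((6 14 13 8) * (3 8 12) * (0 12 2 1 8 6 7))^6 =(0 2 3 8 14)(1 6 7 13 12)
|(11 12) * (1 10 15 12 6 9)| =7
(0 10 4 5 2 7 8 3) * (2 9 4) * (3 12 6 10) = (0 3)(2 7 8 12 6 10)(4 5 9) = [3, 1, 7, 0, 5, 9, 10, 8, 12, 4, 2, 11, 6]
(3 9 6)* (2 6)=(2 6 3 9)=[0, 1, 6, 9, 4, 5, 3, 7, 8, 2]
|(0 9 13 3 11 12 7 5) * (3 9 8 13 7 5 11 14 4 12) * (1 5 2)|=13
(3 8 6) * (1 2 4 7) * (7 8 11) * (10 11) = (1 2 4 8 6 3 10 11 7) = [0, 2, 4, 10, 8, 5, 3, 1, 6, 9, 11, 7]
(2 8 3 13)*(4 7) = (2 8 3 13)(4 7) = [0, 1, 8, 13, 7, 5, 6, 4, 3, 9, 10, 11, 12, 2]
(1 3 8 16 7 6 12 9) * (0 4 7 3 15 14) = (0 4 7 6 12 9 1 15 14)(3 8 16) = [4, 15, 2, 8, 7, 5, 12, 6, 16, 1, 10, 11, 9, 13, 0, 14, 3]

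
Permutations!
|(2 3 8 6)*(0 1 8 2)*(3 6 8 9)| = 6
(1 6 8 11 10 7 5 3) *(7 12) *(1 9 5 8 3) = [0, 6, 2, 9, 4, 1, 3, 8, 11, 5, 12, 10, 7] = (1 6 3 9 5)(7 8 11 10 12)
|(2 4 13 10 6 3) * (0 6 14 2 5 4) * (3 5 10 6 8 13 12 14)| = 18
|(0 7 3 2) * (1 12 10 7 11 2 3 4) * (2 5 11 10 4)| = 12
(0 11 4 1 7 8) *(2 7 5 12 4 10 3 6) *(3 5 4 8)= [11, 4, 7, 6, 1, 12, 2, 3, 0, 9, 5, 10, 8]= (0 11 10 5 12 8)(1 4)(2 7 3 6)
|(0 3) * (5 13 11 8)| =|(0 3)(5 13 11 8)| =4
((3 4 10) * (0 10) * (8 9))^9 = ((0 10 3 4)(8 9))^9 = (0 10 3 4)(8 9)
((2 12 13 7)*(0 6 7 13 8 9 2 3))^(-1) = (13)(0 3 7 6)(2 9 8 12)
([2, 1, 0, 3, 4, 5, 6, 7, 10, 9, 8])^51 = (0 2)(8 10)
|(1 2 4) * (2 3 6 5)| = 6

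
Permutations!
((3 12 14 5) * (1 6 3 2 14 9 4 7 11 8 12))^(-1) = ((1 6 3)(2 14 5)(4 7 11 8 12 9))^(-1) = (1 3 6)(2 5 14)(4 9 12 8 11 7)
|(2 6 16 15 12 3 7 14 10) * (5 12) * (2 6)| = |(3 7 14 10 6 16 15 5 12)| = 9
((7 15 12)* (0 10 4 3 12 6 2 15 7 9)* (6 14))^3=((0 10 4 3 12 9)(2 15 14 6))^3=(0 3)(2 6 14 15)(4 9)(10 12)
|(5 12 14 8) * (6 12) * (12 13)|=|(5 6 13 12 14 8)|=6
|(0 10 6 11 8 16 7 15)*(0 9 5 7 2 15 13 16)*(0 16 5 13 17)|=|(0 10 6 11 8 16 2 15 9 13 5 7 17)|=13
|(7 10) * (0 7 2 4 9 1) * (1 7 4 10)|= |(0 4 9 7 1)(2 10)|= 10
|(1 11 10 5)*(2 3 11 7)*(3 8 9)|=9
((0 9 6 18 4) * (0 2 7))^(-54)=(0 6 4 7 9 18 2)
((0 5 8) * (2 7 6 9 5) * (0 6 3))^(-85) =(0 3 7 2)(5 9 6 8) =((0 2 7 3)(5 8 6 9))^(-85)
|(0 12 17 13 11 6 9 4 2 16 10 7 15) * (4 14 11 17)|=|(0 12 4 2 16 10 7 15)(6 9 14 11)(13 17)|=8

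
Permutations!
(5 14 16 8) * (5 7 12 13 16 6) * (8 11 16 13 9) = (5 14 6)(7 12 9 8)(11 16) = [0, 1, 2, 3, 4, 14, 5, 12, 7, 8, 10, 16, 9, 13, 6, 15, 11]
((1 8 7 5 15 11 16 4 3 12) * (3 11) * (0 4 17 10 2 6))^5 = (0 10 11 6 17 4 2 16)(1 3 5 8 12 15 7)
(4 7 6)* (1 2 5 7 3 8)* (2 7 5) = (1 7 6 4 3 8) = [0, 7, 2, 8, 3, 5, 4, 6, 1]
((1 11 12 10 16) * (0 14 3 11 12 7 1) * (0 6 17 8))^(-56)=(0 7 16)(1 6 14)(3 12 17)(8 11 10)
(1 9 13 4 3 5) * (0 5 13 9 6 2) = [5, 6, 0, 13, 3, 1, 2, 7, 8, 9, 10, 11, 12, 4] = (0 5 1 6 2)(3 13 4)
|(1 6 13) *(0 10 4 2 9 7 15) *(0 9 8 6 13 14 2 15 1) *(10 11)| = 36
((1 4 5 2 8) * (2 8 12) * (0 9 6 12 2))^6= (0 6)(1 5)(4 8)(9 12)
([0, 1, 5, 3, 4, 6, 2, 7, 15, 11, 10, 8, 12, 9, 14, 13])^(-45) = (15)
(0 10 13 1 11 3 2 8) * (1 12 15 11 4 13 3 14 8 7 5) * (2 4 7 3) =(0 10 2 3 4 13 12 15 11 14 8)(1 7 5) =[10, 7, 3, 4, 13, 1, 6, 5, 0, 9, 2, 14, 15, 12, 8, 11]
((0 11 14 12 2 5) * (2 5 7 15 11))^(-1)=((0 2 7 15 11 14 12 5))^(-1)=(0 5 12 14 11 15 7 2)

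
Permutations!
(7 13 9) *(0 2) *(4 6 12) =(0 2)(4 6 12)(7 13 9) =[2, 1, 0, 3, 6, 5, 12, 13, 8, 7, 10, 11, 4, 9]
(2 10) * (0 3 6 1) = (0 3 6 1)(2 10) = [3, 0, 10, 6, 4, 5, 1, 7, 8, 9, 2]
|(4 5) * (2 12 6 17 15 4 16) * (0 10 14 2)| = |(0 10 14 2 12 6 17 15 4 5 16)| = 11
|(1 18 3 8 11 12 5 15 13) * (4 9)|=18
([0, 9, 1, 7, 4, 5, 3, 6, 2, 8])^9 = (1 9 8 2)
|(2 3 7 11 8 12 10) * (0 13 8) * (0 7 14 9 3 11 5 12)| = |(0 13 8)(2 11 7 5 12 10)(3 14 9)| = 6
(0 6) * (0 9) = [6, 1, 2, 3, 4, 5, 9, 7, 8, 0] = (0 6 9)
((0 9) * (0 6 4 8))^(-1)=((0 9 6 4 8))^(-1)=(0 8 4 6 9)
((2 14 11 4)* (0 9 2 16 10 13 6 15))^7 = ((0 9 2 14 11 4 16 10 13 6 15))^7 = (0 10 14 15 16 2 6 4 9 13 11)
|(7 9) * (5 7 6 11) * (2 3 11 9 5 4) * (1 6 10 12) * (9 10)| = |(1 6 10 12)(2 3 11 4)(5 7)| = 4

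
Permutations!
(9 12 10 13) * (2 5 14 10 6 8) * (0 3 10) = (0 3 10 13 9 12 6 8 2 5 14) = [3, 1, 5, 10, 4, 14, 8, 7, 2, 12, 13, 11, 6, 9, 0]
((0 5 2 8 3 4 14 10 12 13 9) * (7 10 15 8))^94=((0 5 2 7 10 12 13 9)(3 4 14 15 8))^94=(0 13 10 2)(3 8 15 14 4)(5 9 12 7)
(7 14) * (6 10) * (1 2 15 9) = (1 2 15 9)(6 10)(7 14) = [0, 2, 15, 3, 4, 5, 10, 14, 8, 1, 6, 11, 12, 13, 7, 9]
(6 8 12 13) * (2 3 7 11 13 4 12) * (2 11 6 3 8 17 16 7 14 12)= (2 8 11 13 3 14 12 4)(6 17 16 7)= [0, 1, 8, 14, 2, 5, 17, 6, 11, 9, 10, 13, 4, 3, 12, 15, 7, 16]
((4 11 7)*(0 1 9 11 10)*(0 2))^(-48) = (11)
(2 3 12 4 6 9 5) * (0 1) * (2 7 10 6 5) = (0 1)(2 3 12 4 5 7 10 6 9) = [1, 0, 3, 12, 5, 7, 9, 10, 8, 2, 6, 11, 4]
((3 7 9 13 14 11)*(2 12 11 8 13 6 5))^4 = (2 7)(3 5)(6 11)(8 13 14)(9 12)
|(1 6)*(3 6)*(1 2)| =|(1 3 6 2)| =4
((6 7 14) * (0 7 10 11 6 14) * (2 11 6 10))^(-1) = (14)(0 7)(2 6 10 11)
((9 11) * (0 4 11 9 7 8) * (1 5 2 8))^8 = (11)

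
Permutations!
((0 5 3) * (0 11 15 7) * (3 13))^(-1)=((0 5 13 3 11 15 7))^(-1)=(0 7 15 11 3 13 5)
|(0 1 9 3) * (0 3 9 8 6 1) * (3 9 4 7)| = |(1 8 6)(3 9 4 7)| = 12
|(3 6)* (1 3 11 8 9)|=6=|(1 3 6 11 8 9)|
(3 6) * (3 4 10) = [0, 1, 2, 6, 10, 5, 4, 7, 8, 9, 3] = (3 6 4 10)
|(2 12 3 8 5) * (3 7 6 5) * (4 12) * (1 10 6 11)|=18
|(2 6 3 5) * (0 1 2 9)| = |(0 1 2 6 3 5 9)| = 7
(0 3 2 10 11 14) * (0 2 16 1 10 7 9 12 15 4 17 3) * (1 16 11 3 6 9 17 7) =(1 10 3 11 14 2)(4 7 17 6 9 12 15) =[0, 10, 1, 11, 7, 5, 9, 17, 8, 12, 3, 14, 15, 13, 2, 4, 16, 6]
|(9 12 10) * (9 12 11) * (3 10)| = 6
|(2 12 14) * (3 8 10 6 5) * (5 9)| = |(2 12 14)(3 8 10 6 9 5)| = 6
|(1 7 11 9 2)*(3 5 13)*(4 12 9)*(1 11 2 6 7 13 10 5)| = 42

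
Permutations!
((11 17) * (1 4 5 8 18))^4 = (1 18 8 5 4)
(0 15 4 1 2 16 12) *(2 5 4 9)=(0 15 9 2 16 12)(1 5 4)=[15, 5, 16, 3, 1, 4, 6, 7, 8, 2, 10, 11, 0, 13, 14, 9, 12]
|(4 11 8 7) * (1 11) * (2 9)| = 10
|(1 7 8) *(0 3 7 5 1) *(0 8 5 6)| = 6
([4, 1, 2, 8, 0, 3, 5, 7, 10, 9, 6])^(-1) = [4, 1, 2, 5, 0, 6, 10, 7, 3, 9, 8]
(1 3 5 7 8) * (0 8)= [8, 3, 2, 5, 4, 7, 6, 0, 1]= (0 8 1 3 5 7)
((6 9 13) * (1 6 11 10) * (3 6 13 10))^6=(1 10 9 6 3 11 13)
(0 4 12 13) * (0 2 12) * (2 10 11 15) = (0 4)(2 12 13 10 11 15) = [4, 1, 12, 3, 0, 5, 6, 7, 8, 9, 11, 15, 13, 10, 14, 2]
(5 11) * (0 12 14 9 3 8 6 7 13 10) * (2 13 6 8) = (0 12 14 9 3 2 13 10)(5 11)(6 7) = [12, 1, 13, 2, 4, 11, 7, 6, 8, 3, 0, 5, 14, 10, 9]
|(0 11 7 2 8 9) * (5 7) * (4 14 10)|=21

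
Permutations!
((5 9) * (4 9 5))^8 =((4 9))^8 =(9)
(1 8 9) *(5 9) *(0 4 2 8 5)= [4, 5, 8, 3, 2, 9, 6, 7, 0, 1]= (0 4 2 8)(1 5 9)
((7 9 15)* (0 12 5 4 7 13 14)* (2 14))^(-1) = (0 14 2 13 15 9 7 4 5 12)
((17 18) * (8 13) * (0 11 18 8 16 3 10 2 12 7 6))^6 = (0 16 6 13 7 8 12 17 2 18 10 11 3)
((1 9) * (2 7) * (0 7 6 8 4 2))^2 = ((0 7)(1 9)(2 6 8 4))^2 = (9)(2 8)(4 6)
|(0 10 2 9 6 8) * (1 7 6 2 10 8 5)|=4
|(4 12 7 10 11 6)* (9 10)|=7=|(4 12 7 9 10 11 6)|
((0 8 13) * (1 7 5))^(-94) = (0 13 8)(1 5 7) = ((0 8 13)(1 7 5))^(-94)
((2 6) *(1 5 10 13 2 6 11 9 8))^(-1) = (1 8 9 11 2 13 10 5)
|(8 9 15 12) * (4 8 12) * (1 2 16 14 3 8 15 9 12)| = 14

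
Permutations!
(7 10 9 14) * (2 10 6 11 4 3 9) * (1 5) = (1 5)(2 10)(3 9 14 7 6 11 4) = [0, 5, 10, 9, 3, 1, 11, 6, 8, 14, 2, 4, 12, 13, 7]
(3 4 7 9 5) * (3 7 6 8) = (3 4 6 8)(5 7 9) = [0, 1, 2, 4, 6, 7, 8, 9, 3, 5]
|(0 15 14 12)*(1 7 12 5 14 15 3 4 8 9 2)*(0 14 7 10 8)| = 60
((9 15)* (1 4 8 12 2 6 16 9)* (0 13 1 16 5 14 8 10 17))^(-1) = ((0 13 1 4 10 17)(2 6 5 14 8 12)(9 15 16))^(-1) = (0 17 10 4 1 13)(2 12 8 14 5 6)(9 16 15)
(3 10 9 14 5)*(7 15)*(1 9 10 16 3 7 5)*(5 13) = (1 9 14)(3 16)(5 7 15 13) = [0, 9, 2, 16, 4, 7, 6, 15, 8, 14, 10, 11, 12, 5, 1, 13, 3]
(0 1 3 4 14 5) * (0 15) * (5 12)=(0 1 3 4 14 12 5 15)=[1, 3, 2, 4, 14, 15, 6, 7, 8, 9, 10, 11, 5, 13, 12, 0]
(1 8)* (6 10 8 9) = (1 9 6 10 8) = [0, 9, 2, 3, 4, 5, 10, 7, 1, 6, 8]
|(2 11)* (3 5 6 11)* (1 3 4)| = |(1 3 5 6 11 2 4)| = 7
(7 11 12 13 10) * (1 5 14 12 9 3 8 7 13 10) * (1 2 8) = (1 5 14 12 10 13 2 8 7 11 9 3) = [0, 5, 8, 1, 4, 14, 6, 11, 7, 3, 13, 9, 10, 2, 12]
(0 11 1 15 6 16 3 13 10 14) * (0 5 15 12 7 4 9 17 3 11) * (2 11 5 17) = (1 12 7 4 9 2 11)(3 13 10 14 17)(5 15 6 16) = [0, 12, 11, 13, 9, 15, 16, 4, 8, 2, 14, 1, 7, 10, 17, 6, 5, 3]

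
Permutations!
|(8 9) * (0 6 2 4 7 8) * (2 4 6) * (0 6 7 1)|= |(0 2 7 8 9 6 4 1)|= 8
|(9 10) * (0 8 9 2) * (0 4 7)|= |(0 8 9 10 2 4 7)|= 7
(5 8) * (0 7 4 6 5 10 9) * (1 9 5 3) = (0 7 4 6 3 1 9)(5 8 10) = [7, 9, 2, 1, 6, 8, 3, 4, 10, 0, 5]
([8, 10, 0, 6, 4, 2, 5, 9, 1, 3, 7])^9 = (0 2 5 6 3 9 7 10 1 8)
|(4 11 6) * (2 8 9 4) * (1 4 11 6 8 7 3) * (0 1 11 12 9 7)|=20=|(0 1 4 6 2)(3 11 8 7)(9 12)|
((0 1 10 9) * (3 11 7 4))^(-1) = (0 9 10 1)(3 4 7 11)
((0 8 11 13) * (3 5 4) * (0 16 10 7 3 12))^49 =(0 10 12 16 4 13 5 11 3 8 7)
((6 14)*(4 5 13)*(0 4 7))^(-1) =((0 4 5 13 7)(6 14))^(-1) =(0 7 13 5 4)(6 14)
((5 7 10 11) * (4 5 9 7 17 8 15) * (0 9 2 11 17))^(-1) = ((0 9 7 10 17 8 15 4 5)(2 11))^(-1) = (0 5 4 15 8 17 10 7 9)(2 11)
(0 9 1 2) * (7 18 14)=(0 9 1 2)(7 18 14)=[9, 2, 0, 3, 4, 5, 6, 18, 8, 1, 10, 11, 12, 13, 7, 15, 16, 17, 14]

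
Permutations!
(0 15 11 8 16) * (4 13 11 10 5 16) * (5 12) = (0 15 10 12 5 16)(4 13 11 8) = [15, 1, 2, 3, 13, 16, 6, 7, 4, 9, 12, 8, 5, 11, 14, 10, 0]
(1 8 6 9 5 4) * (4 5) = (1 8 6 9 4) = [0, 8, 2, 3, 1, 5, 9, 7, 6, 4]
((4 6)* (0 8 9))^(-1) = ((0 8 9)(4 6))^(-1) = (0 9 8)(4 6)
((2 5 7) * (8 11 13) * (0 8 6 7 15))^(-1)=((0 8 11 13 6 7 2 5 15))^(-1)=(0 15 5 2 7 6 13 11 8)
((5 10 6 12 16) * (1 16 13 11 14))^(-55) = (1 14 11 13 12 6 10 5 16)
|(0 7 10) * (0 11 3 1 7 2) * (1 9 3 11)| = 6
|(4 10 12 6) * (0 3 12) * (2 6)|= 7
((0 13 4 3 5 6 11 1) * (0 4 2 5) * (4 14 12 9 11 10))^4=((0 13 2 5 6 10 4 3)(1 14 12 9 11))^4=(0 6)(1 11 9 12 14)(2 4)(3 5)(10 13)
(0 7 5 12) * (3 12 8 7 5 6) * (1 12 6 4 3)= (0 5 8 7 4 3 6 1 12)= [5, 12, 2, 6, 3, 8, 1, 4, 7, 9, 10, 11, 0]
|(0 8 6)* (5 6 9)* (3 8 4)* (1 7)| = |(0 4 3 8 9 5 6)(1 7)| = 14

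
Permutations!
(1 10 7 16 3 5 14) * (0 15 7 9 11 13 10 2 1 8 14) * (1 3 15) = (0 1 2 3 5)(7 16 15)(8 14)(9 11 13 10) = [1, 2, 3, 5, 4, 0, 6, 16, 14, 11, 9, 13, 12, 10, 8, 7, 15]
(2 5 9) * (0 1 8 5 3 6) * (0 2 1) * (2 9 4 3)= [0, 8, 2, 6, 3, 4, 9, 7, 5, 1]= (1 8 5 4 3 6 9)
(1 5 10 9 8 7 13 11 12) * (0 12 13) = (0 12 1 5 10 9 8 7)(11 13) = [12, 5, 2, 3, 4, 10, 6, 0, 7, 8, 9, 13, 1, 11]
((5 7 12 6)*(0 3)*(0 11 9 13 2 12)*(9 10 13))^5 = ((0 3 11 10 13 2 12 6 5 7))^5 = (0 2)(3 12)(5 10)(6 11)(7 13)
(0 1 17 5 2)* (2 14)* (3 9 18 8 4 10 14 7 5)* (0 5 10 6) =(0 1 17 3 9 18 8 4 6)(2 5 7 10 14) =[1, 17, 5, 9, 6, 7, 0, 10, 4, 18, 14, 11, 12, 13, 2, 15, 16, 3, 8]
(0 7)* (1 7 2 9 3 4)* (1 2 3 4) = (0 3 1 7)(2 9 4) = [3, 7, 9, 1, 2, 5, 6, 0, 8, 4]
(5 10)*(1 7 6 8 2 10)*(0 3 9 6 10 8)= [3, 7, 8, 9, 4, 1, 0, 10, 2, 6, 5]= (0 3 9 6)(1 7 10 5)(2 8)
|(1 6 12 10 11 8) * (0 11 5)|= 8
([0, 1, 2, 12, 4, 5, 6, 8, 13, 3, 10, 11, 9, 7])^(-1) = (3 9 12)(7 13 8)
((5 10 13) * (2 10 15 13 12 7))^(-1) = (2 7 12 10)(5 13 15)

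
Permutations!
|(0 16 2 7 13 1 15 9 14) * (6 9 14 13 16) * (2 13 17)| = 11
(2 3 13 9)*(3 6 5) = (2 6 5 3 13 9) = [0, 1, 6, 13, 4, 3, 5, 7, 8, 2, 10, 11, 12, 9]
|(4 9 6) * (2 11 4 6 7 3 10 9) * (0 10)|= 15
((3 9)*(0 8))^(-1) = ((0 8)(3 9))^(-1) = (0 8)(3 9)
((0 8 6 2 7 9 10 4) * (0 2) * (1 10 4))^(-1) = ((0 8 6)(1 10)(2 7 9 4))^(-1) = (0 6 8)(1 10)(2 4 9 7)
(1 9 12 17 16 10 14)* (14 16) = [0, 9, 2, 3, 4, 5, 6, 7, 8, 12, 16, 11, 17, 13, 1, 15, 10, 14] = (1 9 12 17 14)(10 16)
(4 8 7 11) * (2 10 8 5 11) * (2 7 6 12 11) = [0, 1, 10, 3, 5, 2, 12, 7, 6, 9, 8, 4, 11] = (2 10 8 6 12 11 4 5)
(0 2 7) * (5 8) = (0 2 7)(5 8) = [2, 1, 7, 3, 4, 8, 6, 0, 5]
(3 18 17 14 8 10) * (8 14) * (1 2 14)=(1 2 14)(3 18 17 8 10)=[0, 2, 14, 18, 4, 5, 6, 7, 10, 9, 3, 11, 12, 13, 1, 15, 16, 8, 17]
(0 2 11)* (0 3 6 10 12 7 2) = (2 11 3 6 10 12 7) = [0, 1, 11, 6, 4, 5, 10, 2, 8, 9, 12, 3, 7]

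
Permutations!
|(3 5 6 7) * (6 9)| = |(3 5 9 6 7)| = 5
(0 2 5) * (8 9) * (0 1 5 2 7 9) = (0 7 9 8)(1 5) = [7, 5, 2, 3, 4, 1, 6, 9, 0, 8]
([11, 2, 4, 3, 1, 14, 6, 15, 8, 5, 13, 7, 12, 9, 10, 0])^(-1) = (0 15 7 11)(1 4 2)(5 9 13 10 14)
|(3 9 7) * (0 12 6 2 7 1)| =8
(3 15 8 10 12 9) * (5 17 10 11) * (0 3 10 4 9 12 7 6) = (0 3 15 8 11 5 17 4 9 10 7 6) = [3, 1, 2, 15, 9, 17, 0, 6, 11, 10, 7, 5, 12, 13, 14, 8, 16, 4]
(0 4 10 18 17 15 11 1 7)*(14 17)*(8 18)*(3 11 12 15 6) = (0 4 10 8 18 14 17 6 3 11 1 7)(12 15) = [4, 7, 2, 11, 10, 5, 3, 0, 18, 9, 8, 1, 15, 13, 17, 12, 16, 6, 14]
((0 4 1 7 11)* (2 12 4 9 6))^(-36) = ((0 9 6 2 12 4 1 7 11))^(-36) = (12)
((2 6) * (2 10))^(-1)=((2 6 10))^(-1)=(2 10 6)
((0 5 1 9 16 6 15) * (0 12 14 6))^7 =(0 1 16 5 9)(6 14 12 15)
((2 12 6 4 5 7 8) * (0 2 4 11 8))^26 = ((0 2 12 6 11 8 4 5 7))^26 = (0 7 5 4 8 11 6 12 2)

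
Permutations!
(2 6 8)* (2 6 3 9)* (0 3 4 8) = (0 3 9 2 4 8 6) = [3, 1, 4, 9, 8, 5, 0, 7, 6, 2]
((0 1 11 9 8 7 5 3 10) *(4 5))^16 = (0 4 11 3 8)(1 5 9 10 7)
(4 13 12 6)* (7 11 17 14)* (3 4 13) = [0, 1, 2, 4, 3, 5, 13, 11, 8, 9, 10, 17, 6, 12, 7, 15, 16, 14] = (3 4)(6 13 12)(7 11 17 14)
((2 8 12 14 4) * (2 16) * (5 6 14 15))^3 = (2 15 14)(4 8 5)(6 16 12)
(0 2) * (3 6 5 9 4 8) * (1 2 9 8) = (0 9 4 1 2)(3 6 5 8) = [9, 2, 0, 6, 1, 8, 5, 7, 3, 4]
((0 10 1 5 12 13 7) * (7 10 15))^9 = ((0 15 7)(1 5 12 13 10))^9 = (15)(1 10 13 12 5)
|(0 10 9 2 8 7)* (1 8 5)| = |(0 10 9 2 5 1 8 7)| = 8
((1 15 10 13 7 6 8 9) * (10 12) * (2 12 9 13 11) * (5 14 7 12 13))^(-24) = ((1 15 9)(2 13 12 10 11)(5 14 7 6 8))^(-24) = (15)(2 13 12 10 11)(5 14 7 6 8)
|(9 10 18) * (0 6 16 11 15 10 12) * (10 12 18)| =|(0 6 16 11 15 12)(9 18)| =6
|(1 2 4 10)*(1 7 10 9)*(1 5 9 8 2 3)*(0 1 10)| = |(0 1 3 10 7)(2 4 8)(5 9)| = 30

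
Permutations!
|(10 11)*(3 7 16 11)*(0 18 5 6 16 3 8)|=8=|(0 18 5 6 16 11 10 8)(3 7)|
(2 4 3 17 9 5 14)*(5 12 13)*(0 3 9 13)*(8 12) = [3, 1, 4, 17, 9, 14, 6, 7, 12, 8, 10, 11, 0, 5, 2, 15, 16, 13] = (0 3 17 13 5 14 2 4 9 8 12)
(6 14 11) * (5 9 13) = (5 9 13)(6 14 11) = [0, 1, 2, 3, 4, 9, 14, 7, 8, 13, 10, 6, 12, 5, 11]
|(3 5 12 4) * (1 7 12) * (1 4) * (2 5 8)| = 15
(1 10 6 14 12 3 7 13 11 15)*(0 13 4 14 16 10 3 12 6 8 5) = (0 13 11 15 1 3 7 4 14 6 16 10 8 5) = [13, 3, 2, 7, 14, 0, 16, 4, 5, 9, 8, 15, 12, 11, 6, 1, 10]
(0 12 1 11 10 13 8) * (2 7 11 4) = (0 12 1 4 2 7 11 10 13 8) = [12, 4, 7, 3, 2, 5, 6, 11, 0, 9, 13, 10, 1, 8]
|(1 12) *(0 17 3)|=6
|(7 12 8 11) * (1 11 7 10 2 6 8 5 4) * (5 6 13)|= |(1 11 10 2 13 5 4)(6 8 7 12)|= 28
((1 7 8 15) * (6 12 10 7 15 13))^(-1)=(1 15)(6 13 8 7 10 12)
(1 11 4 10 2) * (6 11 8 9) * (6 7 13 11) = (1 8 9 7 13 11 4 10 2) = [0, 8, 1, 3, 10, 5, 6, 13, 9, 7, 2, 4, 12, 11]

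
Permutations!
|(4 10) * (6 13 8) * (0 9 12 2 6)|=14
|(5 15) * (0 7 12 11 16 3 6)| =14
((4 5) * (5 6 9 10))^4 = ((4 6 9 10 5))^4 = (4 5 10 9 6)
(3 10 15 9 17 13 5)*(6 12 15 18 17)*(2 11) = (2 11)(3 10 18 17 13 5)(6 12 15 9) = [0, 1, 11, 10, 4, 3, 12, 7, 8, 6, 18, 2, 15, 5, 14, 9, 16, 13, 17]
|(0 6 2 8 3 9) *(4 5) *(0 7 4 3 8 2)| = |(0 6)(3 9 7 4 5)| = 10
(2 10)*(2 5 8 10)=(5 8 10)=[0, 1, 2, 3, 4, 8, 6, 7, 10, 9, 5]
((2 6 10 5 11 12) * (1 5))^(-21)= ((1 5 11 12 2 6 10))^(-21)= (12)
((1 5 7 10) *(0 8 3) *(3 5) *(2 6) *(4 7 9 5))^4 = (0 10 8 1 4 3 7)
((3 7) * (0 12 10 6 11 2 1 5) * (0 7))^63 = ((0 12 10 6 11 2 1 5 7 3))^63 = (0 6 1 3 10 2 7 12 11 5)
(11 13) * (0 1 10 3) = [1, 10, 2, 0, 4, 5, 6, 7, 8, 9, 3, 13, 12, 11] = (0 1 10 3)(11 13)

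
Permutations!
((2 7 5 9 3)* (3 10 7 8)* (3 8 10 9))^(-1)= (2 3 5 7 10)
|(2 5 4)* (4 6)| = 4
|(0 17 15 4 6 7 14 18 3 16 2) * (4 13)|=|(0 17 15 13 4 6 7 14 18 3 16 2)|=12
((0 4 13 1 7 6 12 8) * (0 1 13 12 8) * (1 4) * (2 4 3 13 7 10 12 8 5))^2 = ((0 1 10 12)(2 4 8 3 13 7 6 5))^2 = (0 10)(1 12)(2 8 13 6)(3 7 5 4)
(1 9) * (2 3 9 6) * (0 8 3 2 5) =(0 8 3 9 1 6 5) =[8, 6, 2, 9, 4, 0, 5, 7, 3, 1]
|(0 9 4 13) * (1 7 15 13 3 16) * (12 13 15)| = 9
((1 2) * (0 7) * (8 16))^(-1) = (0 7)(1 2)(8 16)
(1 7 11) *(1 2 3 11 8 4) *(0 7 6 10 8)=[7, 6, 3, 11, 1, 5, 10, 0, 4, 9, 8, 2]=(0 7)(1 6 10 8 4)(2 3 11)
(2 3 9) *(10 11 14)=(2 3 9)(10 11 14)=[0, 1, 3, 9, 4, 5, 6, 7, 8, 2, 11, 14, 12, 13, 10]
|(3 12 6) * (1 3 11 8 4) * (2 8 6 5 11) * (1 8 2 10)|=|(1 3 12 5 11 6 10)(4 8)|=14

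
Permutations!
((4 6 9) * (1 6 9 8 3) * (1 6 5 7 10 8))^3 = (1 10 6 7 3 5 8)(4 9)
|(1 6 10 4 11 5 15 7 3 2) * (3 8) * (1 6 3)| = 11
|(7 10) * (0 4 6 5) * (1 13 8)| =|(0 4 6 5)(1 13 8)(7 10)| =12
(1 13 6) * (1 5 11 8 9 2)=(1 13 6 5 11 8 9 2)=[0, 13, 1, 3, 4, 11, 5, 7, 9, 2, 10, 8, 12, 6]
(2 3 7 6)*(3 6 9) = (2 6)(3 7 9) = [0, 1, 6, 7, 4, 5, 2, 9, 8, 3]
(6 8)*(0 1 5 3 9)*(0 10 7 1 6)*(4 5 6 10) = (0 10 7 1 6 8)(3 9 4 5) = [10, 6, 2, 9, 5, 3, 8, 1, 0, 4, 7]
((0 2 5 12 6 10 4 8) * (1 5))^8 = (0 8 4 10 6 12 5 1 2)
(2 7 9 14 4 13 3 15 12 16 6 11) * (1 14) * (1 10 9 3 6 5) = [0, 14, 7, 15, 13, 1, 11, 3, 8, 10, 9, 2, 16, 6, 4, 12, 5] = (1 14 4 13 6 11 2 7 3 15 12 16 5)(9 10)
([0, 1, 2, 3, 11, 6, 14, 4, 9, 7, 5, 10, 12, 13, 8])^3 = (4 5 8)(6 9 11)(7 10 14)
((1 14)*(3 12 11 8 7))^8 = ((1 14)(3 12 11 8 7))^8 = (14)(3 8 12 7 11)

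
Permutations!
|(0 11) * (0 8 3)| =4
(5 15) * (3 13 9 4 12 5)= (3 13 9 4 12 5 15)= [0, 1, 2, 13, 12, 15, 6, 7, 8, 4, 10, 11, 5, 9, 14, 3]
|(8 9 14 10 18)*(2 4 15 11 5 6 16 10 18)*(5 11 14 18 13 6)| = 24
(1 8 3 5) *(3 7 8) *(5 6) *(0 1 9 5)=(0 1 3 6)(5 9)(7 8)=[1, 3, 2, 6, 4, 9, 0, 8, 7, 5]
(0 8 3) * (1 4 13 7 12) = [8, 4, 2, 0, 13, 5, 6, 12, 3, 9, 10, 11, 1, 7] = (0 8 3)(1 4 13 7 12)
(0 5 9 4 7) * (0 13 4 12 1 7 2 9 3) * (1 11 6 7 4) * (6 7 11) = [5, 4, 9, 0, 2, 3, 11, 13, 8, 12, 10, 7, 6, 1] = (0 5 3)(1 4 2 9 12 6 11 7 13)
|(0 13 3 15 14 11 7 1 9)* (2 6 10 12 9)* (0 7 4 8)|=|(0 13 3 15 14 11 4 8)(1 2 6 10 12 9 7)|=56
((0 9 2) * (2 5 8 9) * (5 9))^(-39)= ((9)(0 2)(5 8))^(-39)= (9)(0 2)(5 8)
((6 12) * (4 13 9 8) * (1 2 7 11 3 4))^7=(1 9 4 11 2 8 13 3 7)(6 12)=((1 2 7 11 3 4 13 9 8)(6 12))^7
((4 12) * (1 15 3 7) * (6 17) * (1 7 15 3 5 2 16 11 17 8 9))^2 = ((1 3 15 5 2 16 11 17 6 8 9)(4 12))^2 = (1 15 2 11 6 9 3 5 16 17 8)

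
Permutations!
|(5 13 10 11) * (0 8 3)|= |(0 8 3)(5 13 10 11)|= 12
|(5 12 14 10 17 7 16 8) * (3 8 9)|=10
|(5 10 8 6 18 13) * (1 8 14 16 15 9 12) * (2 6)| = |(1 8 2 6 18 13 5 10 14 16 15 9 12)| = 13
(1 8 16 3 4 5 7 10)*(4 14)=(1 8 16 3 14 4 5 7 10)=[0, 8, 2, 14, 5, 7, 6, 10, 16, 9, 1, 11, 12, 13, 4, 15, 3]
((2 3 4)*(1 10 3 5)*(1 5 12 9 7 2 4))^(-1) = ((1 10 3)(2 12 9 7))^(-1) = (1 3 10)(2 7 9 12)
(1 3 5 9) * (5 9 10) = (1 3 9)(5 10) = [0, 3, 2, 9, 4, 10, 6, 7, 8, 1, 5]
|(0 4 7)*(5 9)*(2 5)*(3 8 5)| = 15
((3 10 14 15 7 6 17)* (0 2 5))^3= (3 15 17 14 6 10 7)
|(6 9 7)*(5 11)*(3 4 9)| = 10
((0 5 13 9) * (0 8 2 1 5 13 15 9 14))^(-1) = (0 14 13)(1 2 8 9 15 5)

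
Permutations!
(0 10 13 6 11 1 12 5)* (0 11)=(0 10 13 6)(1 12 5 11)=[10, 12, 2, 3, 4, 11, 0, 7, 8, 9, 13, 1, 5, 6]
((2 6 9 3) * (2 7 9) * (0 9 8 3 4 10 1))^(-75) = ((0 9 4 10 1)(2 6)(3 7 8))^(-75) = (10)(2 6)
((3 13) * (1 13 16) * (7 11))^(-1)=(1 16 3 13)(7 11)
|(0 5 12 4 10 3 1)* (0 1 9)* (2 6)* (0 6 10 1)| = 5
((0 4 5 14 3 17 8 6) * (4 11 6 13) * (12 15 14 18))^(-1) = ((0 11 6)(3 17 8 13 4 5 18 12 15 14))^(-1) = (0 6 11)(3 14 15 12 18 5 4 13 8 17)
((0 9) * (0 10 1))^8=(10)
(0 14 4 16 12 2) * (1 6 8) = [14, 6, 0, 3, 16, 5, 8, 7, 1, 9, 10, 11, 2, 13, 4, 15, 12] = (0 14 4 16 12 2)(1 6 8)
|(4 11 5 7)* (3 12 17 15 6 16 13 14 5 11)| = |(3 12 17 15 6 16 13 14 5 7 4)| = 11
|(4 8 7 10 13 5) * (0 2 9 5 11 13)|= 8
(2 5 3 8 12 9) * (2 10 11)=(2 5 3 8 12 9 10 11)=[0, 1, 5, 8, 4, 3, 6, 7, 12, 10, 11, 2, 9]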